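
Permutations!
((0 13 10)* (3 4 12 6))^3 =(13)(3 6 12 4)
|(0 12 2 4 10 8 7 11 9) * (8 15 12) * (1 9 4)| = |(0 8 7 11 4 10 15 12 2 1 9)| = 11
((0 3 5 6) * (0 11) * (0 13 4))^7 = (13) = ((0 3 5 6 11 13 4))^7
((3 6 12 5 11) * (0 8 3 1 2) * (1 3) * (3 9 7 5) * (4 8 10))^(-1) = (0 2 1 8 4 10)(3 12 6)(5 7 9 11)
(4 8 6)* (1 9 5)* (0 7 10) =(0 7 10)(1 9 5)(4 8 6) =[7, 9, 2, 3, 8, 1, 4, 10, 6, 5, 0]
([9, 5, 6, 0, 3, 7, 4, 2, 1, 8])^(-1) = (0 3 4 6 2 7 5 1 8 9)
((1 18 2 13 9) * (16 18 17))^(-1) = (1 9 13 2 18 16 17)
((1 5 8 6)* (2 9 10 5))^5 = (1 8 10 2 6 5 9)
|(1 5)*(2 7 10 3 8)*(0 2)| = 6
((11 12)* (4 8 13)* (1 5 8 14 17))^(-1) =(1 17 14 4 13 8 5)(11 12)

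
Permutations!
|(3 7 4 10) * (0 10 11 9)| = 7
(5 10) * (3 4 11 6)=(3 4 11 6)(5 10)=[0, 1, 2, 4, 11, 10, 3, 7, 8, 9, 5, 6]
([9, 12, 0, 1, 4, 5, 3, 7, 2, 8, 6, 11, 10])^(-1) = [2, 3, 8, 6, 4, 5, 10, 7, 9, 0, 12, 11, 1]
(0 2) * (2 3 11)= (0 3 11 2)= [3, 1, 0, 11, 4, 5, 6, 7, 8, 9, 10, 2]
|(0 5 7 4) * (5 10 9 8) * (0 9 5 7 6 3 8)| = 9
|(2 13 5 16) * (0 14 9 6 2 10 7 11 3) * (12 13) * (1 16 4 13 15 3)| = |(0 14 9 6 2 12 15 3)(1 16 10 7 11)(4 13 5)| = 120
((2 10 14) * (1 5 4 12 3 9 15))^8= ((1 5 4 12 3 9 15)(2 10 14))^8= (1 5 4 12 3 9 15)(2 14 10)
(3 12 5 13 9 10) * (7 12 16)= [0, 1, 2, 16, 4, 13, 6, 12, 8, 10, 3, 11, 5, 9, 14, 15, 7]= (3 16 7 12 5 13 9 10)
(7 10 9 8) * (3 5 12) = [0, 1, 2, 5, 4, 12, 6, 10, 7, 8, 9, 11, 3] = (3 5 12)(7 10 9 8)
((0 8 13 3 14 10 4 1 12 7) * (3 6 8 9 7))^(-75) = ((0 9 7)(1 12 3 14 10 4)(6 8 13))^(-75) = (1 14)(3 4)(10 12)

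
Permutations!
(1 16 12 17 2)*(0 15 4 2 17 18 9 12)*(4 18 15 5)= (0 5 4 2 1 16)(9 12 15 18)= [5, 16, 1, 3, 2, 4, 6, 7, 8, 12, 10, 11, 15, 13, 14, 18, 0, 17, 9]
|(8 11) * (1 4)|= 2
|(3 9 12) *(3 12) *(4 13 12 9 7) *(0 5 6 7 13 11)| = 12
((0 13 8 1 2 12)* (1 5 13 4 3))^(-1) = (0 12 2 1 3 4)(5 8 13)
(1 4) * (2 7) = [0, 4, 7, 3, 1, 5, 6, 2] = (1 4)(2 7)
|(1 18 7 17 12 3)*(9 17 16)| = 8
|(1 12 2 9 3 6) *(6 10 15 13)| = 9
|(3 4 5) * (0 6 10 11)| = 12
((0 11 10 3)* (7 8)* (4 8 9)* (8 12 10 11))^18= (0 7 4 10)(3 8 9 12)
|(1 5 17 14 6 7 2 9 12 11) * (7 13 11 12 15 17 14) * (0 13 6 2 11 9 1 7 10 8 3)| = |(0 13 9 15 17 10 8 3)(1 5 14 2)(7 11)| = 8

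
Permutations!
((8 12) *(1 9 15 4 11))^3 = (1 4 9 11 15)(8 12)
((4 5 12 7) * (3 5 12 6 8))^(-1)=((3 5 6 8)(4 12 7))^(-1)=(3 8 6 5)(4 7 12)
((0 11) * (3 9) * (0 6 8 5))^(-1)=(0 5 8 6 11)(3 9)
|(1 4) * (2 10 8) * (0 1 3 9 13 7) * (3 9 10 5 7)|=|(0 1 4 9 13 3 10 8 2 5 7)|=11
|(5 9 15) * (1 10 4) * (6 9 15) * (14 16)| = |(1 10 4)(5 15)(6 9)(14 16)| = 6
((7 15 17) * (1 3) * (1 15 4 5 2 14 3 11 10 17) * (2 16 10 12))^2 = (1 12 14 15 11 2 3)(4 16 17)(5 10 7)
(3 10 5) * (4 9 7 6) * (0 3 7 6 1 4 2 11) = (0 3 10 5 7 1 4 9 6 2 11) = [3, 4, 11, 10, 9, 7, 2, 1, 8, 6, 5, 0]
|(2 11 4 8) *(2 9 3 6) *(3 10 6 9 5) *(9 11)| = |(2 9 10 6)(3 11 4 8 5)| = 20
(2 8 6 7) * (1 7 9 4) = [0, 7, 8, 3, 1, 5, 9, 2, 6, 4] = (1 7 2 8 6 9 4)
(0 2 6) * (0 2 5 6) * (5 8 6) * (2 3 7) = (0 8 6 3 7 2) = [8, 1, 0, 7, 4, 5, 3, 2, 6]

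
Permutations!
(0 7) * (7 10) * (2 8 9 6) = [10, 1, 8, 3, 4, 5, 2, 0, 9, 6, 7] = (0 10 7)(2 8 9 6)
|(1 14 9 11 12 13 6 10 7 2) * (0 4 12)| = |(0 4 12 13 6 10 7 2 1 14 9 11)| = 12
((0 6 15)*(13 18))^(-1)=(0 15 6)(13 18)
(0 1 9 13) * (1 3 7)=(0 3 7 1 9 13)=[3, 9, 2, 7, 4, 5, 6, 1, 8, 13, 10, 11, 12, 0]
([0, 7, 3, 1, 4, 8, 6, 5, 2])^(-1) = (1 3 2 8 5 7)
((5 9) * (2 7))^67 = ((2 7)(5 9))^67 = (2 7)(5 9)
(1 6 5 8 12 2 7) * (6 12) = (1 12 2 7)(5 8 6) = [0, 12, 7, 3, 4, 8, 5, 1, 6, 9, 10, 11, 2]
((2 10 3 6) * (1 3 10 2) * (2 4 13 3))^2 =((1 2 4 13 3 6))^2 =(1 4 3)(2 13 6)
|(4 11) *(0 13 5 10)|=4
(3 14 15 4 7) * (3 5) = [0, 1, 2, 14, 7, 3, 6, 5, 8, 9, 10, 11, 12, 13, 15, 4] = (3 14 15 4 7 5)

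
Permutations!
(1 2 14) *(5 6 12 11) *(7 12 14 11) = (1 2 11 5 6 14)(7 12) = [0, 2, 11, 3, 4, 6, 14, 12, 8, 9, 10, 5, 7, 13, 1]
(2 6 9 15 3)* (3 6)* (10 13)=[0, 1, 3, 2, 4, 5, 9, 7, 8, 15, 13, 11, 12, 10, 14, 6]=(2 3)(6 9 15)(10 13)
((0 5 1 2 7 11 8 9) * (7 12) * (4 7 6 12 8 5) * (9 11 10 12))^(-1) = ((0 4 7 10 12 6 9)(1 2 8 11 5))^(-1) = (0 9 6 12 10 7 4)(1 5 11 8 2)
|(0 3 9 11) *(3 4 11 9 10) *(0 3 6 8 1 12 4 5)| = 8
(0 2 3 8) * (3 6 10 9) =(0 2 6 10 9 3 8) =[2, 1, 6, 8, 4, 5, 10, 7, 0, 3, 9]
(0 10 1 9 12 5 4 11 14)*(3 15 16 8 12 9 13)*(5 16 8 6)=(0 10 1 13 3 15 8 12 16 6 5 4 11 14)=[10, 13, 2, 15, 11, 4, 5, 7, 12, 9, 1, 14, 16, 3, 0, 8, 6]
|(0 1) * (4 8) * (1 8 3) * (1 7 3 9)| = 10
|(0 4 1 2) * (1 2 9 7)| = |(0 4 2)(1 9 7)| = 3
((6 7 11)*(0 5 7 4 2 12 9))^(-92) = ((0 5 7 11 6 4 2 12 9))^(-92) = (0 12 4 11 5 9 2 6 7)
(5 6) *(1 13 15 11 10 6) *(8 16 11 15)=(1 13 8 16 11 10 6 5)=[0, 13, 2, 3, 4, 1, 5, 7, 16, 9, 6, 10, 12, 8, 14, 15, 11]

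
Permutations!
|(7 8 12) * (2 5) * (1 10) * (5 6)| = 6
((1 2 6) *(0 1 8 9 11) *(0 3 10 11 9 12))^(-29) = ((0 1 2 6 8 12)(3 10 11))^(-29) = (0 1 2 6 8 12)(3 10 11)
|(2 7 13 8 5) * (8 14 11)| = 7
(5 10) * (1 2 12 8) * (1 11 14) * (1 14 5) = (14)(1 2 12 8 11 5 10) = [0, 2, 12, 3, 4, 10, 6, 7, 11, 9, 1, 5, 8, 13, 14]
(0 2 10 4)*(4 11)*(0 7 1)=(0 2 10 11 4 7 1)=[2, 0, 10, 3, 7, 5, 6, 1, 8, 9, 11, 4]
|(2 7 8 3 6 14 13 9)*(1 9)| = |(1 9 2 7 8 3 6 14 13)| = 9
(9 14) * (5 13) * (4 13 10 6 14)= (4 13 5 10 6 14 9)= [0, 1, 2, 3, 13, 10, 14, 7, 8, 4, 6, 11, 12, 5, 9]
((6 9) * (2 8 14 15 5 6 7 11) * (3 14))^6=((2 8 3 14 15 5 6 9 7 11))^6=(2 6 3 7 15)(5 8 9 14 11)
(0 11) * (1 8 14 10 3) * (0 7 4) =(0 11 7 4)(1 8 14 10 3) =[11, 8, 2, 1, 0, 5, 6, 4, 14, 9, 3, 7, 12, 13, 10]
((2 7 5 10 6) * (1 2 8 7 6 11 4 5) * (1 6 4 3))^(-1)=((1 2 4 5 10 11 3)(6 8 7))^(-1)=(1 3 11 10 5 4 2)(6 7 8)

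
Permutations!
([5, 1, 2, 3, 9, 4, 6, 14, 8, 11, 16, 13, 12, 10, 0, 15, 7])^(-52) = (0 7 10 11 4)(5 14 16 13 9)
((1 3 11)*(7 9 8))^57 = ((1 3 11)(7 9 8))^57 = (11)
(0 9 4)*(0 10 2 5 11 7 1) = (0 9 4 10 2 5 11 7 1) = [9, 0, 5, 3, 10, 11, 6, 1, 8, 4, 2, 7]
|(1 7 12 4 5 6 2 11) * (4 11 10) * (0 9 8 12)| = 35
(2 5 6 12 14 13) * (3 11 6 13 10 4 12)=[0, 1, 5, 11, 12, 13, 3, 7, 8, 9, 4, 6, 14, 2, 10]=(2 5 13)(3 11 6)(4 12 14 10)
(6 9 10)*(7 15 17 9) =(6 7 15 17 9 10) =[0, 1, 2, 3, 4, 5, 7, 15, 8, 10, 6, 11, 12, 13, 14, 17, 16, 9]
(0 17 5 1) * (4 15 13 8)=[17, 0, 2, 3, 15, 1, 6, 7, 4, 9, 10, 11, 12, 8, 14, 13, 16, 5]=(0 17 5 1)(4 15 13 8)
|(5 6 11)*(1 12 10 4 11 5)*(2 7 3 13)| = |(1 12 10 4 11)(2 7 3 13)(5 6)| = 20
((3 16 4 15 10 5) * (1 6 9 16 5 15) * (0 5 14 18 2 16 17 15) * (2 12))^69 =((0 5 3 14 18 12 2 16 4 1 6 9 17 15 10))^69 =(0 1 14 17 2)(3 9 12 10 4)(5 6 18 15 16)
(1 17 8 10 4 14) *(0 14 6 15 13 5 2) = [14, 17, 0, 3, 6, 2, 15, 7, 10, 9, 4, 11, 12, 5, 1, 13, 16, 8] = (0 14 1 17 8 10 4 6 15 13 5 2)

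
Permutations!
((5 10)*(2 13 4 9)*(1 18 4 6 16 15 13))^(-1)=(1 2 9 4 18)(5 10)(6 13 15 16)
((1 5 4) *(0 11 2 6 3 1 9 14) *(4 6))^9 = (0 4)(1 5 6 3)(2 14)(9 11)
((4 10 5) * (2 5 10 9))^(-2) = (10)(2 4)(5 9)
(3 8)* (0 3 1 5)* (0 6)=(0 3 8 1 5 6)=[3, 5, 2, 8, 4, 6, 0, 7, 1]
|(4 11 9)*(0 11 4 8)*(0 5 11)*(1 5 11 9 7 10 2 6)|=9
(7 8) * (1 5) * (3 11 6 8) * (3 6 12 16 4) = (1 5)(3 11 12 16 4)(6 8 7) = [0, 5, 2, 11, 3, 1, 8, 6, 7, 9, 10, 12, 16, 13, 14, 15, 4]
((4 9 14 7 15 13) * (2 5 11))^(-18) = ((2 5 11)(4 9 14 7 15 13))^(-18) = (15)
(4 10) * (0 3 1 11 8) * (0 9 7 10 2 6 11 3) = (1 3)(2 6 11 8 9 7 10 4) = [0, 3, 6, 1, 2, 5, 11, 10, 9, 7, 4, 8]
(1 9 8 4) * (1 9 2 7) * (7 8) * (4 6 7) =(1 2 8 6 7)(4 9) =[0, 2, 8, 3, 9, 5, 7, 1, 6, 4]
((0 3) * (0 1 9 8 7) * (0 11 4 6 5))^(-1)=(0 5 6 4 11 7 8 9 1 3)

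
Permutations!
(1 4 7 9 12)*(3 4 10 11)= (1 10 11 3 4 7 9 12)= [0, 10, 2, 4, 7, 5, 6, 9, 8, 12, 11, 3, 1]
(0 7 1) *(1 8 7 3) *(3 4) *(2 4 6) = [6, 0, 4, 1, 3, 5, 2, 8, 7] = (0 6 2 4 3 1)(7 8)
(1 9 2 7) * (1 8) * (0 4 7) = (0 4 7 8 1 9 2) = [4, 9, 0, 3, 7, 5, 6, 8, 1, 2]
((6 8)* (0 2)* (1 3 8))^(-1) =(0 2)(1 6 8 3)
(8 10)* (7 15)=(7 15)(8 10)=[0, 1, 2, 3, 4, 5, 6, 15, 10, 9, 8, 11, 12, 13, 14, 7]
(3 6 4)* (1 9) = (1 9)(3 6 4) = [0, 9, 2, 6, 3, 5, 4, 7, 8, 1]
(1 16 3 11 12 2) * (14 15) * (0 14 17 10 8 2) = (0 14 15 17 10 8 2 1 16 3 11 12) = [14, 16, 1, 11, 4, 5, 6, 7, 2, 9, 8, 12, 0, 13, 15, 17, 3, 10]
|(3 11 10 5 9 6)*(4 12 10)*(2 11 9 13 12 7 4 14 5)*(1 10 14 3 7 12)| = 13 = |(1 10 2 11 3 9 6 7 4 12 14 5 13)|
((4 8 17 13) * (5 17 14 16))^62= (4 13 17 5 16 14 8)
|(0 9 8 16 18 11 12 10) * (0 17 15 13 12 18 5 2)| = |(0 9 8 16 5 2)(10 17 15 13 12)(11 18)| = 30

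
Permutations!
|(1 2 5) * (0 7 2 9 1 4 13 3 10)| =|(0 7 2 5 4 13 3 10)(1 9)| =8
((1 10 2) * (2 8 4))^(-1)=(1 2 4 8 10)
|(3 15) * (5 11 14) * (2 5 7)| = 10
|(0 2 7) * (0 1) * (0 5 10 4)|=7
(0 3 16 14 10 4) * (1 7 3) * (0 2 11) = [1, 7, 11, 16, 2, 5, 6, 3, 8, 9, 4, 0, 12, 13, 10, 15, 14] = (0 1 7 3 16 14 10 4 2 11)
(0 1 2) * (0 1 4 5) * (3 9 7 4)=(0 3 9 7 4 5)(1 2)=[3, 2, 1, 9, 5, 0, 6, 4, 8, 7]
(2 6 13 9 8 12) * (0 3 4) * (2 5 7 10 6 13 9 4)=(0 3 2 13 4)(5 7 10 6 9 8 12)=[3, 1, 13, 2, 0, 7, 9, 10, 12, 8, 6, 11, 5, 4]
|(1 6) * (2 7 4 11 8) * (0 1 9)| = |(0 1 6 9)(2 7 4 11 8)| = 20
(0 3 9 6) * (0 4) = (0 3 9 6 4) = [3, 1, 2, 9, 0, 5, 4, 7, 8, 6]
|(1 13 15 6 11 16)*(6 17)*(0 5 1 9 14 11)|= 28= |(0 5 1 13 15 17 6)(9 14 11 16)|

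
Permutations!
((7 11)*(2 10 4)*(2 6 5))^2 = (11)(2 4 5 10 6)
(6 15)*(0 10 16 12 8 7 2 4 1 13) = (0 10 16 12 8 7 2 4 1 13)(6 15) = [10, 13, 4, 3, 1, 5, 15, 2, 7, 9, 16, 11, 8, 0, 14, 6, 12]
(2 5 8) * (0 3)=(0 3)(2 5 8)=[3, 1, 5, 0, 4, 8, 6, 7, 2]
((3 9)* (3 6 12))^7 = ((3 9 6 12))^7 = (3 12 6 9)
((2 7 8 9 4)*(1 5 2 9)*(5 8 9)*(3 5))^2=((1 8)(2 7 9 4 3 5))^2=(2 9 3)(4 5 7)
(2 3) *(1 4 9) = (1 4 9)(2 3) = [0, 4, 3, 2, 9, 5, 6, 7, 8, 1]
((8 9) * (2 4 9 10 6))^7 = ((2 4 9 8 10 6))^7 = (2 4 9 8 10 6)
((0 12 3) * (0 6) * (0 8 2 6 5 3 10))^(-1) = ((0 12 10)(2 6 8)(3 5))^(-1) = (0 10 12)(2 8 6)(3 5)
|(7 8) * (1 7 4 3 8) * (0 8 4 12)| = |(0 8 12)(1 7)(3 4)| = 6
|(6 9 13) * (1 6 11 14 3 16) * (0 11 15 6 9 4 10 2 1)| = |(0 11 14 3 16)(1 9 13 15 6 4 10 2)| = 40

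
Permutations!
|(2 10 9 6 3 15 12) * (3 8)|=8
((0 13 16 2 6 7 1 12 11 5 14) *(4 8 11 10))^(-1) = (0 14 5 11 8 4 10 12 1 7 6 2 16 13)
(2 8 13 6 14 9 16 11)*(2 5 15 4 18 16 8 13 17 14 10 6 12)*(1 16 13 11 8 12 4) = (1 16 8 17 14 9 12 2 11 5 15)(4 18 13)(6 10) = [0, 16, 11, 3, 18, 15, 10, 7, 17, 12, 6, 5, 2, 4, 9, 1, 8, 14, 13]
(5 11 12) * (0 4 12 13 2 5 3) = (0 4 12 3)(2 5 11 13) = [4, 1, 5, 0, 12, 11, 6, 7, 8, 9, 10, 13, 3, 2]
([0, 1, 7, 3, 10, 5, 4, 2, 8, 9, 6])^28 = [0, 1, 2, 3, 10, 5, 4, 7, 8, 9, 6]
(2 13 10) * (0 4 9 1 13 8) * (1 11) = [4, 13, 8, 3, 9, 5, 6, 7, 0, 11, 2, 1, 12, 10] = (0 4 9 11 1 13 10 2 8)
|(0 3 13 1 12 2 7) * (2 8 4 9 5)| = 11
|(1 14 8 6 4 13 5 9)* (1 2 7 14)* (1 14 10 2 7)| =11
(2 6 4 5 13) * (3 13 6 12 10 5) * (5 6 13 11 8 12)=(2 5 13)(3 11 8 12 10 6 4)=[0, 1, 5, 11, 3, 13, 4, 7, 12, 9, 6, 8, 10, 2]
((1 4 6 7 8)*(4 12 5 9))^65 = ((1 12 5 9 4 6 7 8))^65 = (1 12 5 9 4 6 7 8)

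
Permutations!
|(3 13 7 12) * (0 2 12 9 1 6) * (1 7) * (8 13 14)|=|(0 2 12 3 14 8 13 1 6)(7 9)|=18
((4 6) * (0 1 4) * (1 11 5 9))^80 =((0 11 5 9 1 4 6))^80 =(0 9 6 5 4 11 1)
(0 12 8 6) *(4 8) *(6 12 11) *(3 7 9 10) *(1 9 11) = (0 1 9 10 3 7 11 6)(4 8 12) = [1, 9, 2, 7, 8, 5, 0, 11, 12, 10, 3, 6, 4]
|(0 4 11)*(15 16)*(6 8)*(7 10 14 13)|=12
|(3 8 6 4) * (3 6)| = |(3 8)(4 6)| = 2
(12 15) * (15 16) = (12 16 15) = [0, 1, 2, 3, 4, 5, 6, 7, 8, 9, 10, 11, 16, 13, 14, 12, 15]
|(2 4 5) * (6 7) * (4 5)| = |(2 5)(6 7)| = 2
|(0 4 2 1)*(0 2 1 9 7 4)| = |(1 2 9 7 4)| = 5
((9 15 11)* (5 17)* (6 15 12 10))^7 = (5 17)(6 15 11 9 12 10)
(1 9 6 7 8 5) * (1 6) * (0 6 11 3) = (0 6 7 8 5 11 3)(1 9) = [6, 9, 2, 0, 4, 11, 7, 8, 5, 1, 10, 3]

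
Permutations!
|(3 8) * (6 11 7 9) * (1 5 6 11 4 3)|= 6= |(1 5 6 4 3 8)(7 9 11)|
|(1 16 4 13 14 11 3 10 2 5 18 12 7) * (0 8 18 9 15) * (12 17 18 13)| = 110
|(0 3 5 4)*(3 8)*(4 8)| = |(0 4)(3 5 8)| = 6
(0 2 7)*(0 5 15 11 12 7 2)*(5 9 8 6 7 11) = (5 15)(6 7 9 8)(11 12) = [0, 1, 2, 3, 4, 15, 7, 9, 6, 8, 10, 12, 11, 13, 14, 5]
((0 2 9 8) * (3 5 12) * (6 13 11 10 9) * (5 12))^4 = ((0 2 6 13 11 10 9 8)(3 12))^4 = (0 11)(2 10)(6 9)(8 13)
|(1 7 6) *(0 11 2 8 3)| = 15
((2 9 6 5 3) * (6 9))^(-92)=(9)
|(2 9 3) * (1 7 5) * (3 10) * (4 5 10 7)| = |(1 4 5)(2 9 7 10 3)| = 15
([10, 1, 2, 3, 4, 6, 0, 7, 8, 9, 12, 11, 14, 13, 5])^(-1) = (0 6 5 14 12 10)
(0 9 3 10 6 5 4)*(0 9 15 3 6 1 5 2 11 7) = [15, 5, 11, 10, 9, 4, 2, 0, 8, 6, 1, 7, 12, 13, 14, 3] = (0 15 3 10 1 5 4 9 6 2 11 7)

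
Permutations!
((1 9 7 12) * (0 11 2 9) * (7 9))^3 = ((0 11 2 7 12 1))^3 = (0 7)(1 2)(11 12)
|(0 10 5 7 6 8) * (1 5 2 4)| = |(0 10 2 4 1 5 7 6 8)| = 9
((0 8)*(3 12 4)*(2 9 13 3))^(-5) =(0 8)(2 9 13 3 12 4)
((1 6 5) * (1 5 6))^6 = ((6))^6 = (6)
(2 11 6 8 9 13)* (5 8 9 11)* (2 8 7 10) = (2 5 7 10)(6 9 13 8 11) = [0, 1, 5, 3, 4, 7, 9, 10, 11, 13, 2, 6, 12, 8]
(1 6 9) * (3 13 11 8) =(1 6 9)(3 13 11 8) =[0, 6, 2, 13, 4, 5, 9, 7, 3, 1, 10, 8, 12, 11]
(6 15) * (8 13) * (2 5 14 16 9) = [0, 1, 5, 3, 4, 14, 15, 7, 13, 2, 10, 11, 12, 8, 16, 6, 9] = (2 5 14 16 9)(6 15)(8 13)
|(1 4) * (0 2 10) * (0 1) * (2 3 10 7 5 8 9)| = |(0 3 10 1 4)(2 7 5 8 9)| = 5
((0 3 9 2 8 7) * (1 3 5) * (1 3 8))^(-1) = (0 7 8 1 2 9 3 5)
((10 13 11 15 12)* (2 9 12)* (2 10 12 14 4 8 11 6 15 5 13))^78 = ((2 9 14 4 8 11 5 13 6 15 10))^78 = (2 9 14 4 8 11 5 13 6 15 10)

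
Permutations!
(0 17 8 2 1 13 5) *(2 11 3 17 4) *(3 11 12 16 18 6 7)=(0 4 2 1 13 5)(3 17 8 12 16 18 6 7)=[4, 13, 1, 17, 2, 0, 7, 3, 12, 9, 10, 11, 16, 5, 14, 15, 18, 8, 6]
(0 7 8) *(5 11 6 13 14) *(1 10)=(0 7 8)(1 10)(5 11 6 13 14)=[7, 10, 2, 3, 4, 11, 13, 8, 0, 9, 1, 6, 12, 14, 5]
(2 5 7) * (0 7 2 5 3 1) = [7, 0, 3, 1, 4, 2, 6, 5] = (0 7 5 2 3 1)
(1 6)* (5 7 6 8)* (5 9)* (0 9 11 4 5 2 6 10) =(0 9 2 6 1 8 11 4 5 7 10) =[9, 8, 6, 3, 5, 7, 1, 10, 11, 2, 0, 4]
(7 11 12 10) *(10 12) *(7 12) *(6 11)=(6 11 10 12 7)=[0, 1, 2, 3, 4, 5, 11, 6, 8, 9, 12, 10, 7]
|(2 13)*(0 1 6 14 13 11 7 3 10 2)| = 5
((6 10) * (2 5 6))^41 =(2 5 6 10)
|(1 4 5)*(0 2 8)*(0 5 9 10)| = |(0 2 8 5 1 4 9 10)| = 8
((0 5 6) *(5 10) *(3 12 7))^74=((0 10 5 6)(3 12 7))^74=(0 5)(3 7 12)(6 10)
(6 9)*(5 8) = (5 8)(6 9) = [0, 1, 2, 3, 4, 8, 9, 7, 5, 6]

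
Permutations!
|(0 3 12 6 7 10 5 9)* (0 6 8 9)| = 9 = |(0 3 12 8 9 6 7 10 5)|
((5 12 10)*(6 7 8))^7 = ((5 12 10)(6 7 8))^7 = (5 12 10)(6 7 8)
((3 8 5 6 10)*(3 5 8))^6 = (10)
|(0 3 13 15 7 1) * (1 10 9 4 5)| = |(0 3 13 15 7 10 9 4 5 1)| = 10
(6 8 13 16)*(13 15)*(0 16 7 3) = (0 16 6 8 15 13 7 3) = [16, 1, 2, 0, 4, 5, 8, 3, 15, 9, 10, 11, 12, 7, 14, 13, 6]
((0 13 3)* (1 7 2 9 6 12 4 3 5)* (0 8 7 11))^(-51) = ((0 13 5 1 11)(2 9 6 12 4 3 8 7))^(-51) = (0 11 1 5 13)(2 3 6 7 4 9 8 12)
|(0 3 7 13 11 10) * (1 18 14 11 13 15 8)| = 10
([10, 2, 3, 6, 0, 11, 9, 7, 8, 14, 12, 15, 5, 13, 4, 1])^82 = (0 11 3 4 5 2 14 12 1 9 10 15 6)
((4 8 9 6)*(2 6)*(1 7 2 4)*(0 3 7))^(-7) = (0 1 6 2 7 3)(4 9 8)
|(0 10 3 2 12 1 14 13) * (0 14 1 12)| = |(0 10 3 2)(13 14)| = 4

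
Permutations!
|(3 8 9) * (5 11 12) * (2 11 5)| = 3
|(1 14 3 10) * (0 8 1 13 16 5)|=|(0 8 1 14 3 10 13 16 5)|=9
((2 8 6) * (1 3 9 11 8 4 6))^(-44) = ((1 3 9 11 8)(2 4 6))^(-44) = (1 3 9 11 8)(2 4 6)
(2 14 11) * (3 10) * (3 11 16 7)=[0, 1, 14, 10, 4, 5, 6, 3, 8, 9, 11, 2, 12, 13, 16, 15, 7]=(2 14 16 7 3 10 11)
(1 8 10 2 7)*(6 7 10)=(1 8 6 7)(2 10)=[0, 8, 10, 3, 4, 5, 7, 1, 6, 9, 2]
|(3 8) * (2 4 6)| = 6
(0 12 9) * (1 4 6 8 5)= (0 12 9)(1 4 6 8 5)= [12, 4, 2, 3, 6, 1, 8, 7, 5, 0, 10, 11, 9]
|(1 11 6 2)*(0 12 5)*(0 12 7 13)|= 12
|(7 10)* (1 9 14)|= |(1 9 14)(7 10)|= 6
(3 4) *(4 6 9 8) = (3 6 9 8 4) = [0, 1, 2, 6, 3, 5, 9, 7, 4, 8]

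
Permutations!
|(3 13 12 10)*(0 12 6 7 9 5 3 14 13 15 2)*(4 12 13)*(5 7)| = |(0 13 6 5 3 15 2)(4 12 10 14)(7 9)| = 28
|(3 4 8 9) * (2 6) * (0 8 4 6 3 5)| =|(0 8 9 5)(2 3 6)| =12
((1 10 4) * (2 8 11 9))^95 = ((1 10 4)(2 8 11 9))^95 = (1 4 10)(2 9 11 8)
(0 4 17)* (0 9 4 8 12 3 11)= (0 8 12 3 11)(4 17 9)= [8, 1, 2, 11, 17, 5, 6, 7, 12, 4, 10, 0, 3, 13, 14, 15, 16, 9]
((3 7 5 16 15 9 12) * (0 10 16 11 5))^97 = ((0 10 16 15 9 12 3 7)(5 11))^97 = (0 10 16 15 9 12 3 7)(5 11)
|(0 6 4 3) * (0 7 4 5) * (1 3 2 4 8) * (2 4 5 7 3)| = 7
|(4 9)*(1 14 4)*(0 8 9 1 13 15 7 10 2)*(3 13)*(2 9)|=6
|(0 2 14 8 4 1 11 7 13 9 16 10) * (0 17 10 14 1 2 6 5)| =|(0 6 5)(1 11 7 13 9 16 14 8 4 2)(10 17)| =30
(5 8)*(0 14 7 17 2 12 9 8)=(0 14 7 17 2 12 9 8 5)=[14, 1, 12, 3, 4, 0, 6, 17, 5, 8, 10, 11, 9, 13, 7, 15, 16, 2]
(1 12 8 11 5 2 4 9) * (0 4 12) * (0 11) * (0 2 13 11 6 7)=(0 4 9 1 6 7)(2 12 8)(5 13 11)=[4, 6, 12, 3, 9, 13, 7, 0, 2, 1, 10, 5, 8, 11]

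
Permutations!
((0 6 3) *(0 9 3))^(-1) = (0 6)(3 9)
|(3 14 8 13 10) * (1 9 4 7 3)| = 9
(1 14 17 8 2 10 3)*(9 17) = (1 14 9 17 8 2 10 3) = [0, 14, 10, 1, 4, 5, 6, 7, 2, 17, 3, 11, 12, 13, 9, 15, 16, 8]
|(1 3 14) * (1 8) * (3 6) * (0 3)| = 6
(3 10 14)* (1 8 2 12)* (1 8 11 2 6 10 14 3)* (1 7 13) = (1 11 2 12 8 6 10 3 14 7 13) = [0, 11, 12, 14, 4, 5, 10, 13, 6, 9, 3, 2, 8, 1, 7]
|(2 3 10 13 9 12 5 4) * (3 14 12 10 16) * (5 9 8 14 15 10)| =10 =|(2 15 10 13 8 14 12 9 5 4)(3 16)|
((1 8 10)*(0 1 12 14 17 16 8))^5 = (0 1)(8 16 17 14 12 10)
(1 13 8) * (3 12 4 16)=(1 13 8)(3 12 4 16)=[0, 13, 2, 12, 16, 5, 6, 7, 1, 9, 10, 11, 4, 8, 14, 15, 3]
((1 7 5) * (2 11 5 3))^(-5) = (1 7 3 2 11 5)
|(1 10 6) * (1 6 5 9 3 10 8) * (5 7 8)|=7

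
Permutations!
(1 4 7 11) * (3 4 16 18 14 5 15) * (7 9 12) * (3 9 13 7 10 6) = (1 16 18 14 5 15 9 12 10 6 3 4 13 7 11) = [0, 16, 2, 4, 13, 15, 3, 11, 8, 12, 6, 1, 10, 7, 5, 9, 18, 17, 14]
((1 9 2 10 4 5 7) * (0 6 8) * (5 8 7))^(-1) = ((0 6 7 1 9 2 10 4 8))^(-1) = (0 8 4 10 2 9 1 7 6)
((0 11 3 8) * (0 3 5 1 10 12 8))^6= (0 8 10 5)(1 11 3 12)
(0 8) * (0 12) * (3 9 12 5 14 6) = (0 8 5 14 6 3 9 12) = [8, 1, 2, 9, 4, 14, 3, 7, 5, 12, 10, 11, 0, 13, 6]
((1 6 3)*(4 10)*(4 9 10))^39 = ((1 6 3)(9 10))^39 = (9 10)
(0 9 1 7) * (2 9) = [2, 7, 9, 3, 4, 5, 6, 0, 8, 1] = (0 2 9 1 7)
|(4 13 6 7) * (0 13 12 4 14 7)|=6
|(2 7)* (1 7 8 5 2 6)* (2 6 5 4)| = 12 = |(1 7 5 6)(2 8 4)|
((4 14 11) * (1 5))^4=(4 14 11)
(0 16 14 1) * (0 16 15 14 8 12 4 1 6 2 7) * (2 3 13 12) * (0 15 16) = [16, 0, 7, 13, 1, 5, 3, 15, 2, 9, 10, 11, 4, 12, 6, 14, 8] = (0 16 8 2 7 15 14 6 3 13 12 4 1)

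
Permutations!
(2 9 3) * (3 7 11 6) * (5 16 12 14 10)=(2 9 7 11 6 3)(5 16 12 14 10)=[0, 1, 9, 2, 4, 16, 3, 11, 8, 7, 5, 6, 14, 13, 10, 15, 12]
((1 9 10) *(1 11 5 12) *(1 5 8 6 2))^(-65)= (1 6 11 9 2 8 10)(5 12)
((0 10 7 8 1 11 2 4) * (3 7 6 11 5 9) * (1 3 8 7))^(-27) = ((0 10 6 11 2 4)(1 5 9 8 3))^(-27) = (0 11)(1 8 5 3 9)(2 10)(4 6)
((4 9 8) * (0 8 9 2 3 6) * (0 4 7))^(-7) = (9)(0 7 8)(2 3 6 4)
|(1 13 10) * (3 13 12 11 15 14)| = |(1 12 11 15 14 3 13 10)| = 8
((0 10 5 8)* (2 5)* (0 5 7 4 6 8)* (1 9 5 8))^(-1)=((0 10 2 7 4 6 1 9 5))^(-1)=(0 5 9 1 6 4 7 2 10)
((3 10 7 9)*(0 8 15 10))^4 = ((0 8 15 10 7 9 3))^4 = (0 7 8 9 15 3 10)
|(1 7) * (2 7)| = 3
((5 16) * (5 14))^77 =(5 14 16)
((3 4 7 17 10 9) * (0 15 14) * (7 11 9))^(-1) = (0 14 15)(3 9 11 4)(7 10 17)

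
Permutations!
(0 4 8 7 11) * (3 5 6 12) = [4, 1, 2, 5, 8, 6, 12, 11, 7, 9, 10, 0, 3] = (0 4 8 7 11)(3 5 6 12)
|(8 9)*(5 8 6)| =|(5 8 9 6)| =4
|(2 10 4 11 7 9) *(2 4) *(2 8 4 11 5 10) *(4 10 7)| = 10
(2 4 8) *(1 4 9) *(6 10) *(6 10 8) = [0, 4, 9, 3, 6, 5, 8, 7, 2, 1, 10] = (10)(1 4 6 8 2 9)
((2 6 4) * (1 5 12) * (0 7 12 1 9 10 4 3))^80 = (0 3 6 2 4 10 9 12 7)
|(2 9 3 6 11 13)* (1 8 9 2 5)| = 8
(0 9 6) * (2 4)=(0 9 6)(2 4)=[9, 1, 4, 3, 2, 5, 0, 7, 8, 6]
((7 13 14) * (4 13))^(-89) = ((4 13 14 7))^(-89) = (4 7 14 13)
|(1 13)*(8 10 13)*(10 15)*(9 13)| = |(1 8 15 10 9 13)| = 6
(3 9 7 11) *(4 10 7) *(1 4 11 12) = (1 4 10 7 12)(3 9 11) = [0, 4, 2, 9, 10, 5, 6, 12, 8, 11, 7, 3, 1]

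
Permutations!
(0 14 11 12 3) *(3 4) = [14, 1, 2, 0, 3, 5, 6, 7, 8, 9, 10, 12, 4, 13, 11] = (0 14 11 12 4 3)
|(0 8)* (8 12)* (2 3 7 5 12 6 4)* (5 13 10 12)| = |(0 6 4 2 3 7 13 10 12 8)| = 10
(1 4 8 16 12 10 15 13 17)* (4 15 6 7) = (1 15 13 17)(4 8 16 12 10 6 7) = [0, 15, 2, 3, 8, 5, 7, 4, 16, 9, 6, 11, 10, 17, 14, 13, 12, 1]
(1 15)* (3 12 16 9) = (1 15)(3 12 16 9) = [0, 15, 2, 12, 4, 5, 6, 7, 8, 3, 10, 11, 16, 13, 14, 1, 9]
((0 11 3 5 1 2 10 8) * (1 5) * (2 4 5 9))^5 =(0 5)(1 10)(2 3)(4 8)(9 11)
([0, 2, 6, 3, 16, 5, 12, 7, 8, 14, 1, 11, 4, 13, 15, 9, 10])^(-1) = [0, 10, 1, 3, 12, 5, 2, 7, 8, 15, 16, 11, 6, 13, 9, 14, 4]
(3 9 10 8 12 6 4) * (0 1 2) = (0 1 2)(3 9 10 8 12 6 4) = [1, 2, 0, 9, 3, 5, 4, 7, 12, 10, 8, 11, 6]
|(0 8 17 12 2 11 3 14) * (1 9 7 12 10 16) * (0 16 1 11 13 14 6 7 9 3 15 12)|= 56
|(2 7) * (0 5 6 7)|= 5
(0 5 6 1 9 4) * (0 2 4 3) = (0 5 6 1 9 3)(2 4) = [5, 9, 4, 0, 2, 6, 1, 7, 8, 3]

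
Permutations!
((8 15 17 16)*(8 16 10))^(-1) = ((8 15 17 10))^(-1) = (8 10 17 15)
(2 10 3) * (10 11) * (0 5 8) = (0 5 8)(2 11 10 3) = [5, 1, 11, 2, 4, 8, 6, 7, 0, 9, 3, 10]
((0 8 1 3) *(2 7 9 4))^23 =((0 8 1 3)(2 7 9 4))^23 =(0 3 1 8)(2 4 9 7)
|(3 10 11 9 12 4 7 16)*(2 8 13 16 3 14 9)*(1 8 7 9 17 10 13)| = |(1 8)(2 7 3 13 16 14 17 10 11)(4 9 12)| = 18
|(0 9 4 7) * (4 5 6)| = |(0 9 5 6 4 7)| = 6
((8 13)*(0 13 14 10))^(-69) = (0 13 8 14 10)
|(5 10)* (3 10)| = 3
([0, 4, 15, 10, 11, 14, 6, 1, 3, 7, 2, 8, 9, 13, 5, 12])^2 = (1 11 3 2 12 7 4 8 10 15 9)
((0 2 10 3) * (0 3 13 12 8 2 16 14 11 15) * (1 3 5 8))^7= ((0 16 14 11 15)(1 3 5 8 2 10 13 12))^7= (0 14 15 16 11)(1 12 13 10 2 8 5 3)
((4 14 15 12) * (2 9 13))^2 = (2 13 9)(4 15)(12 14)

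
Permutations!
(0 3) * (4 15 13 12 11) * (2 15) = (0 3)(2 15 13 12 11 4) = [3, 1, 15, 0, 2, 5, 6, 7, 8, 9, 10, 4, 11, 12, 14, 13]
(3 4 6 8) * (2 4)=(2 4 6 8 3)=[0, 1, 4, 2, 6, 5, 8, 7, 3]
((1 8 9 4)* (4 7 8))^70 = ((1 4)(7 8 9))^70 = (7 8 9)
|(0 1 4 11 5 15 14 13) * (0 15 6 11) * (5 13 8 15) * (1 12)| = |(0 12 1 4)(5 6 11 13)(8 15 14)| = 12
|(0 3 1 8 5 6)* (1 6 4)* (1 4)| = |(0 3 6)(1 8 5)| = 3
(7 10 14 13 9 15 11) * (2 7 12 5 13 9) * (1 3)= (1 3)(2 7 10 14 9 15 11 12 5 13)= [0, 3, 7, 1, 4, 13, 6, 10, 8, 15, 14, 12, 5, 2, 9, 11]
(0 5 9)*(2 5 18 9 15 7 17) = (0 18 9)(2 5 15 7 17) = [18, 1, 5, 3, 4, 15, 6, 17, 8, 0, 10, 11, 12, 13, 14, 7, 16, 2, 9]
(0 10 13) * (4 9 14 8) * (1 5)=[10, 5, 2, 3, 9, 1, 6, 7, 4, 14, 13, 11, 12, 0, 8]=(0 10 13)(1 5)(4 9 14 8)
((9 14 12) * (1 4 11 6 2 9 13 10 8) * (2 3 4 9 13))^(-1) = ((1 9 14 12 2 13 10 8)(3 4 11 6))^(-1) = (1 8 10 13 2 12 14 9)(3 6 11 4)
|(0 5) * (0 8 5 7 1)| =|(0 7 1)(5 8)| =6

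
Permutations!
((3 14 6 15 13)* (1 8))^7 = (1 8)(3 6 13 14 15) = ((1 8)(3 14 6 15 13))^7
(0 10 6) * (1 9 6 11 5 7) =(0 10 11 5 7 1 9 6) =[10, 9, 2, 3, 4, 7, 0, 1, 8, 6, 11, 5]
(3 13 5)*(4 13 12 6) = (3 12 6 4 13 5) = [0, 1, 2, 12, 13, 3, 4, 7, 8, 9, 10, 11, 6, 5]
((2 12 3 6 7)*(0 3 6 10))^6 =(2 6)(7 12)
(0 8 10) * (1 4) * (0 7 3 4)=[8, 0, 2, 4, 1, 5, 6, 3, 10, 9, 7]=(0 8 10 7 3 4 1)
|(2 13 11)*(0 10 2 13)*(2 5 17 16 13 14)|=|(0 10 5 17 16 13 11 14 2)|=9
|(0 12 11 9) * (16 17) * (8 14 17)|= 4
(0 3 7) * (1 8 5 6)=[3, 8, 2, 7, 4, 6, 1, 0, 5]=(0 3 7)(1 8 5 6)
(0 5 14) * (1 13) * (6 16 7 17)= (0 5 14)(1 13)(6 16 7 17)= [5, 13, 2, 3, 4, 14, 16, 17, 8, 9, 10, 11, 12, 1, 0, 15, 7, 6]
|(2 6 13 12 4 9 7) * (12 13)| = 6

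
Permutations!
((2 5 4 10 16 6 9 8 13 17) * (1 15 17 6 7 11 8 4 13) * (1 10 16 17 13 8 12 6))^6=((1 15 13)(2 5 8 10 17)(4 16 7 11 12 6 9))^6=(2 5 8 10 17)(4 9 6 12 11 7 16)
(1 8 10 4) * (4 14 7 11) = [0, 8, 2, 3, 1, 5, 6, 11, 10, 9, 14, 4, 12, 13, 7] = (1 8 10 14 7 11 4)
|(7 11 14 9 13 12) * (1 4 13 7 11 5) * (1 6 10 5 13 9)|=24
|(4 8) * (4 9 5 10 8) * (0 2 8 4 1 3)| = 9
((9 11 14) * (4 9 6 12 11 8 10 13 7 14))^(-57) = (4 10 14 11 8 7 12 9 13 6)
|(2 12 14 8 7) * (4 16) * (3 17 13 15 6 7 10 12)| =|(2 3 17 13 15 6 7)(4 16)(8 10 12 14)| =28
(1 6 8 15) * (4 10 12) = [0, 6, 2, 3, 10, 5, 8, 7, 15, 9, 12, 11, 4, 13, 14, 1] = (1 6 8 15)(4 10 12)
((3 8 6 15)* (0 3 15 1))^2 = (15)(0 8 1 3 6)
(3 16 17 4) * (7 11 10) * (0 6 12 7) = (0 6 12 7 11 10)(3 16 17 4) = [6, 1, 2, 16, 3, 5, 12, 11, 8, 9, 0, 10, 7, 13, 14, 15, 17, 4]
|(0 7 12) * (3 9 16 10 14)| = 15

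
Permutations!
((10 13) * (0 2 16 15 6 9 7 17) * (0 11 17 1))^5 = (0 9 16 1 6 2 7 15)(10 13)(11 17)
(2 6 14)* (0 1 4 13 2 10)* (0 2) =(0 1 4 13)(2 6 14 10) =[1, 4, 6, 3, 13, 5, 14, 7, 8, 9, 2, 11, 12, 0, 10]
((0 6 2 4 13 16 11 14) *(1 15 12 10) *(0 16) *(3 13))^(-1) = ((0 6 2 4 3 13)(1 15 12 10)(11 14 16))^(-1) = (0 13 3 4 2 6)(1 10 12 15)(11 16 14)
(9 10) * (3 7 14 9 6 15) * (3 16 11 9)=(3 7 14)(6 15 16 11 9 10)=[0, 1, 2, 7, 4, 5, 15, 14, 8, 10, 6, 9, 12, 13, 3, 16, 11]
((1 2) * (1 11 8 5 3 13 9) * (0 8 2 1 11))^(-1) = ((0 8 5 3 13 9 11 2))^(-1) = (0 2 11 9 13 3 5 8)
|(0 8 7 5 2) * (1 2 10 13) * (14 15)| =8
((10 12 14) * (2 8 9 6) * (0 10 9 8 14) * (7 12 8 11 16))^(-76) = ((0 10 8 11 16 7 12)(2 14 9 6))^(-76) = (0 10 8 11 16 7 12)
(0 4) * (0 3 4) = (3 4) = [0, 1, 2, 4, 3]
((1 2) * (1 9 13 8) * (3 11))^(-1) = ((1 2 9 13 8)(3 11))^(-1) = (1 8 13 9 2)(3 11)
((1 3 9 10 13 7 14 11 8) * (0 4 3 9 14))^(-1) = ((0 4 3 14 11 8 1 9 10 13 7))^(-1) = (0 7 13 10 9 1 8 11 14 3 4)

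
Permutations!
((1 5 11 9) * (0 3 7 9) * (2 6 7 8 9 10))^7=(11)(2 10 7 6)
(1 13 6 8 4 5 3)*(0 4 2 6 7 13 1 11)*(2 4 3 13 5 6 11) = [3, 1, 11, 2, 6, 13, 8, 5, 4, 9, 10, 0, 12, 7] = (0 3 2 11)(4 6 8)(5 13 7)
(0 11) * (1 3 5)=(0 11)(1 3 5)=[11, 3, 2, 5, 4, 1, 6, 7, 8, 9, 10, 0]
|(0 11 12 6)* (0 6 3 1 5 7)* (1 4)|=8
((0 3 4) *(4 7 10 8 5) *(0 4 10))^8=((0 3 7)(5 10 8))^8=(0 7 3)(5 8 10)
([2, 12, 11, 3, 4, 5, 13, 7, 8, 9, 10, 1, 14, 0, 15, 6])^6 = [15, 0, 6, 3, 4, 5, 12, 7, 8, 9, 10, 13, 2, 14, 11, 1]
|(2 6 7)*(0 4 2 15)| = 6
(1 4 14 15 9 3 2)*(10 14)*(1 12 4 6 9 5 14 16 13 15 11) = (1 6 9 3 2 12 4 10 16 13 15 5 14 11) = [0, 6, 12, 2, 10, 14, 9, 7, 8, 3, 16, 1, 4, 15, 11, 5, 13]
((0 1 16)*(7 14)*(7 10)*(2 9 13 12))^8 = (0 16 1)(7 10 14)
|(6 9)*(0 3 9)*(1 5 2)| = |(0 3 9 6)(1 5 2)| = 12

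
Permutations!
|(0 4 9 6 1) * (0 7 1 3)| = 10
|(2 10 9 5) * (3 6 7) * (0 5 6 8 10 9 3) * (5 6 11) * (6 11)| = |(0 11 5 2 9 6 7)(3 8 10)| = 21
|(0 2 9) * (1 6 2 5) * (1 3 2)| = |(0 5 3 2 9)(1 6)| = 10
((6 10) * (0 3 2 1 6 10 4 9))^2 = ((10)(0 3 2 1 6 4 9))^2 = (10)(0 2 6 9 3 1 4)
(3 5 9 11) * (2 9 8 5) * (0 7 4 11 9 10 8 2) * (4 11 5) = (0 7 11 3)(2 10 8 4 5) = [7, 1, 10, 0, 5, 2, 6, 11, 4, 9, 8, 3]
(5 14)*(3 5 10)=(3 5 14 10)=[0, 1, 2, 5, 4, 14, 6, 7, 8, 9, 3, 11, 12, 13, 10]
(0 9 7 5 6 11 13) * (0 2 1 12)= (0 9 7 5 6 11 13 2 1 12)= [9, 12, 1, 3, 4, 6, 11, 5, 8, 7, 10, 13, 0, 2]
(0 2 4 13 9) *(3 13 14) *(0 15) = (0 2 4 14 3 13 9 15) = [2, 1, 4, 13, 14, 5, 6, 7, 8, 15, 10, 11, 12, 9, 3, 0]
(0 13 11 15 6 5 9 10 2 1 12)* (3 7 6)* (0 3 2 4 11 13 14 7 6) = [14, 12, 1, 6, 11, 9, 5, 0, 8, 10, 4, 15, 3, 13, 7, 2] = (0 14 7)(1 12 3 6 5 9 10 4 11 15 2)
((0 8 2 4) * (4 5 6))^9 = (0 5)(2 4)(6 8)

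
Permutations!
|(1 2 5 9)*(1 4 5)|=6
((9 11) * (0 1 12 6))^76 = (12)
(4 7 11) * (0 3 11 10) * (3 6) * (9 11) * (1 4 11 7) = (11)(0 6 3 9 7 10)(1 4) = [6, 4, 2, 9, 1, 5, 3, 10, 8, 7, 0, 11]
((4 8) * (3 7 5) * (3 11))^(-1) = (3 11 5 7)(4 8) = ((3 7 5 11)(4 8))^(-1)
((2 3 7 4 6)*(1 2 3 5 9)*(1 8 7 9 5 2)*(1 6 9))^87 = (4 7 8 9)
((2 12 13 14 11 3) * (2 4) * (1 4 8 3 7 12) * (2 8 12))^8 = (1 7 14 12 8)(2 11 13 3 4)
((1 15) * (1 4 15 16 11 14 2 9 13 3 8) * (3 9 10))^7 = ((1 16 11 14 2 10 3 8)(4 15)(9 13))^7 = (1 8 3 10 2 14 11 16)(4 15)(9 13)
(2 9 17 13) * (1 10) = (1 10)(2 9 17 13) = [0, 10, 9, 3, 4, 5, 6, 7, 8, 17, 1, 11, 12, 2, 14, 15, 16, 13]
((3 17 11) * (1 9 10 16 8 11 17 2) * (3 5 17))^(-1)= ((1 9 10 16 8 11 5 17 3 2))^(-1)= (1 2 3 17 5 11 8 16 10 9)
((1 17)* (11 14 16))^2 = ((1 17)(11 14 16))^2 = (17)(11 16 14)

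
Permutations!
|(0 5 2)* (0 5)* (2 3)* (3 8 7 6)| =|(2 5 8 7 6 3)| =6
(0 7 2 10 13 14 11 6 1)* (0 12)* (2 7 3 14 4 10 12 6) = (0 3 14 11 2 12)(1 6)(4 10 13) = [3, 6, 12, 14, 10, 5, 1, 7, 8, 9, 13, 2, 0, 4, 11]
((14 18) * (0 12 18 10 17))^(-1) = ((0 12 18 14 10 17))^(-1) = (0 17 10 14 18 12)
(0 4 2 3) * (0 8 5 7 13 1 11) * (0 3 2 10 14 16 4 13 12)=(0 13 1 11 3 8 5 7 12)(4 10 14 16)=[13, 11, 2, 8, 10, 7, 6, 12, 5, 9, 14, 3, 0, 1, 16, 15, 4]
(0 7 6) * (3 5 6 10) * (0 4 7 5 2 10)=(0 5 6 4 7)(2 10 3)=[5, 1, 10, 2, 7, 6, 4, 0, 8, 9, 3]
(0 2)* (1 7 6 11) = [2, 7, 0, 3, 4, 5, 11, 6, 8, 9, 10, 1] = (0 2)(1 7 6 11)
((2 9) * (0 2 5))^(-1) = (0 5 9 2)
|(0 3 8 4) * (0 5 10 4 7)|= |(0 3 8 7)(4 5 10)|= 12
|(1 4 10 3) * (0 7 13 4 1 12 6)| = 8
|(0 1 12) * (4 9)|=|(0 1 12)(4 9)|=6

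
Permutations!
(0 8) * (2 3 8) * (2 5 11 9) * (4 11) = (0 5 4 11 9 2 3 8) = [5, 1, 3, 8, 11, 4, 6, 7, 0, 2, 10, 9]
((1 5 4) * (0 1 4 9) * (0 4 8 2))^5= ((0 1 5 9 4 8 2))^5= (0 8 9 1 2 4 5)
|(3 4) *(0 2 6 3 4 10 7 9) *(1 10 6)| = 6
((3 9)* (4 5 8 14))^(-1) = (3 9)(4 14 8 5)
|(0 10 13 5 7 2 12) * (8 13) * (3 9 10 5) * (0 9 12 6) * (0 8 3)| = 28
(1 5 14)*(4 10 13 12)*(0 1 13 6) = (0 1 5 14 13 12 4 10 6) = [1, 5, 2, 3, 10, 14, 0, 7, 8, 9, 6, 11, 4, 12, 13]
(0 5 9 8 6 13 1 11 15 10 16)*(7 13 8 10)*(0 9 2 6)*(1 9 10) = (0 5 2 6 8)(1 11 15 7 13 9)(10 16) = [5, 11, 6, 3, 4, 2, 8, 13, 0, 1, 16, 15, 12, 9, 14, 7, 10]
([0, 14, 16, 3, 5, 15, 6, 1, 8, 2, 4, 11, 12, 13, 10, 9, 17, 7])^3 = (1 4 9 17 14 5 2 7 10 15 16)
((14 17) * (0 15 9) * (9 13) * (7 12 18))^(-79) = (0 15 13 9)(7 18 12)(14 17)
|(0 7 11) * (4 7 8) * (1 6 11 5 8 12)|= 20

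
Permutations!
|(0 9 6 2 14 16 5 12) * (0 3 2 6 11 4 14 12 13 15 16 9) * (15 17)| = |(2 12 3)(4 14 9 11)(5 13 17 15 16)| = 60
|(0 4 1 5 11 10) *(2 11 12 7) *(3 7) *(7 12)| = |(0 4 1 5 7 2 11 10)(3 12)| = 8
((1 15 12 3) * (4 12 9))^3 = ((1 15 9 4 12 3))^3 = (1 4)(3 9)(12 15)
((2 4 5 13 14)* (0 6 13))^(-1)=(0 5 4 2 14 13 6)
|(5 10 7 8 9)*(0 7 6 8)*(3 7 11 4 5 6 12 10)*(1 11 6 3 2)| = 30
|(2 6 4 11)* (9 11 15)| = 6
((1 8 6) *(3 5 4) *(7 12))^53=(1 6 8)(3 4 5)(7 12)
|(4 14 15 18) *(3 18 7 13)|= 7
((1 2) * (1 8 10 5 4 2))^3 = (2 5 8 4 10) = ((2 8 10 5 4))^3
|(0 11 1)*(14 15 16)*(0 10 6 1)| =6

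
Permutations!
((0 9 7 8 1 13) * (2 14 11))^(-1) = ((0 9 7 8 1 13)(2 14 11))^(-1) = (0 13 1 8 7 9)(2 11 14)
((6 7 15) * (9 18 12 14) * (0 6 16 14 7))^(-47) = (0 6)(7 16 9 12 15 14 18)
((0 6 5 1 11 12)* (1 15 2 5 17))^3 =((0 6 17 1 11 12)(2 5 15))^3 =(0 1)(6 11)(12 17)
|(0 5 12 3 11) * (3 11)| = 4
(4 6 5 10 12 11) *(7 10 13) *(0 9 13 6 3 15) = (0 9 13 7 10 12 11 4 3 15)(5 6) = [9, 1, 2, 15, 3, 6, 5, 10, 8, 13, 12, 4, 11, 7, 14, 0]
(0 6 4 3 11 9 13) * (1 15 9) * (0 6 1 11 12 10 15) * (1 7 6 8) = (0 7 6 4 3 12 10 15 9 13 8 1) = [7, 0, 2, 12, 3, 5, 4, 6, 1, 13, 15, 11, 10, 8, 14, 9]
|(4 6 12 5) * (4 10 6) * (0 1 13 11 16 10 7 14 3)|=12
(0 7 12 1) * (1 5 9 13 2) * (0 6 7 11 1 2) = [11, 6, 2, 3, 4, 9, 7, 12, 8, 13, 10, 1, 5, 0] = (0 11 1 6 7 12 5 9 13)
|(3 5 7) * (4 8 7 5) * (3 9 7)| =|(3 4 8)(7 9)| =6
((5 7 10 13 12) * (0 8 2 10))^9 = ((0 8 2 10 13 12 5 7))^9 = (0 8 2 10 13 12 5 7)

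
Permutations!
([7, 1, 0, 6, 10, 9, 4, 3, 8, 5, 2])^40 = [10, 1, 4, 0, 3, 5, 7, 2, 8, 9, 6]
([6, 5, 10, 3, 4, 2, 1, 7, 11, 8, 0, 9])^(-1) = (0 10 2 5 1 6)(8 9 11)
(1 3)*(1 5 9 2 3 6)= [0, 6, 3, 5, 4, 9, 1, 7, 8, 2]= (1 6)(2 3 5 9)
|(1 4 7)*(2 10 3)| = 3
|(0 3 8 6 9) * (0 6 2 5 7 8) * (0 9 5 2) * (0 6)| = |(0 3 9)(5 7 8 6)| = 12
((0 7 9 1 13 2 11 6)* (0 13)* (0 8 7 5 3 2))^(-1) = (0 13 6 11 2 3 5)(1 9 7 8)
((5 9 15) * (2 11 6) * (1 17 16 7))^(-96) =(17) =((1 17 16 7)(2 11 6)(5 9 15))^(-96)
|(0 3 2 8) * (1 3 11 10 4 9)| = |(0 11 10 4 9 1 3 2 8)| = 9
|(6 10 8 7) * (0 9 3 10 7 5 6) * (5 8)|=|(0 9 3 10 5 6 7)|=7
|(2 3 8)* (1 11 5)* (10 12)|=6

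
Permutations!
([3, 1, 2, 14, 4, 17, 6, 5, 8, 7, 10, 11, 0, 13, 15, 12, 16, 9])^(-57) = (0 15 3 12 14)(5 7 9 17)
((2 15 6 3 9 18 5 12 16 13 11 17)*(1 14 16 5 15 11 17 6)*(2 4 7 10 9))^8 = (1 9 4 16 15 10 17 14 18 7 13)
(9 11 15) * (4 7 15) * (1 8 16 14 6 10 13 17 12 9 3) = [0, 8, 2, 1, 7, 5, 10, 15, 16, 11, 13, 4, 9, 17, 6, 3, 14, 12] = (1 8 16 14 6 10 13 17 12 9 11 4 7 15 3)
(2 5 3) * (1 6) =(1 6)(2 5 3) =[0, 6, 5, 2, 4, 3, 1]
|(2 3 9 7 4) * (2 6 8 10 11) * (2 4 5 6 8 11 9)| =8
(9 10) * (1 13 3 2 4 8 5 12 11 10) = (1 13 3 2 4 8 5 12 11 10 9) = [0, 13, 4, 2, 8, 12, 6, 7, 5, 1, 9, 10, 11, 3]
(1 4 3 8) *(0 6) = (0 6)(1 4 3 8) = [6, 4, 2, 8, 3, 5, 0, 7, 1]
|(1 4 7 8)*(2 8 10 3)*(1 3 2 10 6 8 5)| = |(1 4 7 6 8 3 10 2 5)| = 9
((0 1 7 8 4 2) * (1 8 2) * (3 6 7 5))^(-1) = ((0 8 4 1 5 3 6 7 2))^(-1) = (0 2 7 6 3 5 1 4 8)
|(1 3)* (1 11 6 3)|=|(3 11 6)|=3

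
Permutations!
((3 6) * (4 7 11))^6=(11)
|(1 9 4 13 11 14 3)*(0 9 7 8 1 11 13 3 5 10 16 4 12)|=|(0 9 12)(1 7 8)(3 11 14 5 10 16 4)|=21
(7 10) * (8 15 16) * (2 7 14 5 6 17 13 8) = [0, 1, 7, 3, 4, 6, 17, 10, 15, 9, 14, 11, 12, 8, 5, 16, 2, 13] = (2 7 10 14 5 6 17 13 8 15 16)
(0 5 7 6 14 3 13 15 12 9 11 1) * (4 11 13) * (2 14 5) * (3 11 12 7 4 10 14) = [2, 0, 3, 10, 12, 4, 5, 6, 8, 13, 14, 1, 9, 15, 11, 7] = (0 2 3 10 14 11 1)(4 12 9 13 15 7 6 5)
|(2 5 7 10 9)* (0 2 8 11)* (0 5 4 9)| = |(0 2 4 9 8 11 5 7 10)| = 9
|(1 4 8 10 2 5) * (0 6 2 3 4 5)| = |(0 6 2)(1 5)(3 4 8 10)| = 12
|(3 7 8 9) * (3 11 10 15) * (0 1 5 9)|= 10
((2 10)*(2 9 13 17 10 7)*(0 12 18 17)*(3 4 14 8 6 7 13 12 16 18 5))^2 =((0 16 18 17 10 9 12 5 3 4 14 8 6 7 2 13))^2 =(0 18 10 12 3 14 6 2)(4 8 7 13 16 17 9 5)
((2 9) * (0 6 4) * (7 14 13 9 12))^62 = ((0 6 4)(2 12 7 14 13 9))^62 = (0 4 6)(2 7 13)(9 12 14)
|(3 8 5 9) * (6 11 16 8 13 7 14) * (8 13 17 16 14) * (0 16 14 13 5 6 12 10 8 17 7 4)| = |(0 16 5 9 3 7 17 14 12 10 8 6 11 13 4)| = 15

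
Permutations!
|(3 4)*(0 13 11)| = |(0 13 11)(3 4)| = 6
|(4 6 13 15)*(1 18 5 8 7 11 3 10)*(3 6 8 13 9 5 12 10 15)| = |(1 18 12 10)(3 15 4 8 7 11 6 9 5 13)| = 20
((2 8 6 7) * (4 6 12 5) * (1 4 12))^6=((1 4 6 7 2 8)(5 12))^6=(12)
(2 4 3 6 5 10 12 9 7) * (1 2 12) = (1 2 4 3 6 5 10)(7 12 9) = [0, 2, 4, 6, 3, 10, 5, 12, 8, 7, 1, 11, 9]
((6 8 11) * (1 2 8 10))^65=((1 2 8 11 6 10))^65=(1 10 6 11 8 2)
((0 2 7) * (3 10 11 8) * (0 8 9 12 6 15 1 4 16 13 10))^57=((0 2 7 8 3)(1 4 16 13 10 11 9 12 6 15))^57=(0 7 3 2 8)(1 12 10 4 6 11 16 15 9 13)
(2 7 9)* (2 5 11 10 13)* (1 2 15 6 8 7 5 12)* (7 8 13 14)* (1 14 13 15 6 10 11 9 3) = (1 2 5 9 12 14 7 3)(6 15 10 13) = [0, 2, 5, 1, 4, 9, 15, 3, 8, 12, 13, 11, 14, 6, 7, 10]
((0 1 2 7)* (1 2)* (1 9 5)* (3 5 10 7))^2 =(0 3 1 10)(2 5 9 7)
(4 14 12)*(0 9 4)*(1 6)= (0 9 4 14 12)(1 6)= [9, 6, 2, 3, 14, 5, 1, 7, 8, 4, 10, 11, 0, 13, 12]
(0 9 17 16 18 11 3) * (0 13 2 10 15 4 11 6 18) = (0 9 17 16)(2 10 15 4 11 3 13)(6 18) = [9, 1, 10, 13, 11, 5, 18, 7, 8, 17, 15, 3, 12, 2, 14, 4, 0, 16, 6]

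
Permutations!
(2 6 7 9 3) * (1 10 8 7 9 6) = [0, 10, 1, 2, 4, 5, 9, 6, 7, 3, 8] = (1 10 8 7 6 9 3 2)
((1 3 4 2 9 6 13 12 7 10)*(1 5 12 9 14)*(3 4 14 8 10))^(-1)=((1 4 2 8 10 5 12 7 3 14)(6 13 9))^(-1)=(1 14 3 7 12 5 10 8 2 4)(6 9 13)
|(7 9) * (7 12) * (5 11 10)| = 3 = |(5 11 10)(7 9 12)|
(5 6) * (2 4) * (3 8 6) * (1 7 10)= (1 7 10)(2 4)(3 8 6 5)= [0, 7, 4, 8, 2, 3, 5, 10, 6, 9, 1]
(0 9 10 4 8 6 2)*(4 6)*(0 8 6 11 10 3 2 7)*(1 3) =(0 9 1 3 2 8 4 6 7)(10 11) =[9, 3, 8, 2, 6, 5, 7, 0, 4, 1, 11, 10]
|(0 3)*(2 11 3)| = 4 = |(0 2 11 3)|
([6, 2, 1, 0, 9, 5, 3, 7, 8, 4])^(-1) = [3, 2, 1, 6, 9, 5, 0, 7, 8, 4]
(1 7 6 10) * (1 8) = (1 7 6 10 8) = [0, 7, 2, 3, 4, 5, 10, 6, 1, 9, 8]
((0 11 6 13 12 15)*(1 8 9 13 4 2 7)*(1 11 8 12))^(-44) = ((0 8 9 13 1 12 15)(2 7 11 6 4))^(-44) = (0 12 13 8 15 1 9)(2 7 11 6 4)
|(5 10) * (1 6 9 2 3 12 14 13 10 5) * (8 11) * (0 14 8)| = |(0 14 13 10 1 6 9 2 3 12 8 11)| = 12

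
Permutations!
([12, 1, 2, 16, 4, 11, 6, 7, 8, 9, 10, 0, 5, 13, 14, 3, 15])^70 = (0 5)(3 16 15)(11 12)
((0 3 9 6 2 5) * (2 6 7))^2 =(0 9 2)(3 7 5)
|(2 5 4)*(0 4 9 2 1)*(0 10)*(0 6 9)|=8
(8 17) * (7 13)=(7 13)(8 17)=[0, 1, 2, 3, 4, 5, 6, 13, 17, 9, 10, 11, 12, 7, 14, 15, 16, 8]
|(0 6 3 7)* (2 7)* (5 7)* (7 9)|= 7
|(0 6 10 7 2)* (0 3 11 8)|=|(0 6 10 7 2 3 11 8)|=8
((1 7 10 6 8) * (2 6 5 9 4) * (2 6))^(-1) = (1 8 6 4 9 5 10 7)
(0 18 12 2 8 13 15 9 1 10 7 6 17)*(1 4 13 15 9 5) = (0 18 12 2 8 15 5 1 10 7 6 17)(4 13 9) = [18, 10, 8, 3, 13, 1, 17, 6, 15, 4, 7, 11, 2, 9, 14, 5, 16, 0, 12]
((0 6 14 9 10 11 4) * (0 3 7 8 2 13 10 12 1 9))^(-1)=((0 6 14)(1 9 12)(2 13 10 11 4 3 7 8))^(-1)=(0 14 6)(1 12 9)(2 8 7 3 4 11 10 13)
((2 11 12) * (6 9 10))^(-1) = (2 12 11)(6 10 9)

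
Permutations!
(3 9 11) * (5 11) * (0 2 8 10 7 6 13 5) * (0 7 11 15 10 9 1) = (0 2 8 9 7 6 13 5 15 10 11 3 1) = [2, 0, 8, 1, 4, 15, 13, 6, 9, 7, 11, 3, 12, 5, 14, 10]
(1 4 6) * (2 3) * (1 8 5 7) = (1 4 6 8 5 7)(2 3) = [0, 4, 3, 2, 6, 7, 8, 1, 5]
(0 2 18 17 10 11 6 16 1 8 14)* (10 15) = (0 2 18 17 15 10 11 6 16 1 8 14) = [2, 8, 18, 3, 4, 5, 16, 7, 14, 9, 11, 6, 12, 13, 0, 10, 1, 15, 17]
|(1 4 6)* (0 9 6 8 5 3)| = 8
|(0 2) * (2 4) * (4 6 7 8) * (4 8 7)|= |(8)(0 6 4 2)|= 4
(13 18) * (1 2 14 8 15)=(1 2 14 8 15)(13 18)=[0, 2, 14, 3, 4, 5, 6, 7, 15, 9, 10, 11, 12, 18, 8, 1, 16, 17, 13]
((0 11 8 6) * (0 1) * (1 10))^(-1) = ((0 11 8 6 10 1))^(-1) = (0 1 10 6 8 11)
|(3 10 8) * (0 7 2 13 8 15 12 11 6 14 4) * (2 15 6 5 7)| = |(0 2 13 8 3 10 6 14 4)(5 7 15 12 11)| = 45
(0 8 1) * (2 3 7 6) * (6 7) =(0 8 1)(2 3 6) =[8, 0, 3, 6, 4, 5, 2, 7, 1]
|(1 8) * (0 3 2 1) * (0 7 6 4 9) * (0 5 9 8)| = |(0 3 2 1)(4 8 7 6)(5 9)| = 4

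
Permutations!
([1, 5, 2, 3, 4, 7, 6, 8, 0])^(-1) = [8, 0, 2, 3, 4, 1, 6, 5, 7]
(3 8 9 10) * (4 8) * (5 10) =(3 4 8 9 5 10) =[0, 1, 2, 4, 8, 10, 6, 7, 9, 5, 3]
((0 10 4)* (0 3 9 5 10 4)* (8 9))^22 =((0 4 3 8 9 5 10))^22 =(0 4 3 8 9 5 10)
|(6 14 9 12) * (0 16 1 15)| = |(0 16 1 15)(6 14 9 12)| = 4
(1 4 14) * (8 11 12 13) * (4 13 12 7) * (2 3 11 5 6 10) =[0, 13, 3, 11, 14, 6, 10, 4, 5, 9, 2, 7, 12, 8, 1] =(1 13 8 5 6 10 2 3 11 7 4 14)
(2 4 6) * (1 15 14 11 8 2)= [0, 15, 4, 3, 6, 5, 1, 7, 2, 9, 10, 8, 12, 13, 11, 14]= (1 15 14 11 8 2 4 6)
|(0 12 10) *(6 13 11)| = 3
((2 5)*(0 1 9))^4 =((0 1 9)(2 5))^4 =(0 1 9)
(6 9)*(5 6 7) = (5 6 9 7) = [0, 1, 2, 3, 4, 6, 9, 5, 8, 7]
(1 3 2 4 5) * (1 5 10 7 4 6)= (1 3 2 6)(4 10 7)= [0, 3, 6, 2, 10, 5, 1, 4, 8, 9, 7]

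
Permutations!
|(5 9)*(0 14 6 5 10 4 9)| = |(0 14 6 5)(4 9 10)| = 12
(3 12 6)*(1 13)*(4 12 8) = (1 13)(3 8 4 12 6) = [0, 13, 2, 8, 12, 5, 3, 7, 4, 9, 10, 11, 6, 1]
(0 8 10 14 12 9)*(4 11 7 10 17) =(0 8 17 4 11 7 10 14 12 9) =[8, 1, 2, 3, 11, 5, 6, 10, 17, 0, 14, 7, 9, 13, 12, 15, 16, 4]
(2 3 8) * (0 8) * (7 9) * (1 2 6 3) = (0 8 6 3)(1 2)(7 9) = [8, 2, 1, 0, 4, 5, 3, 9, 6, 7]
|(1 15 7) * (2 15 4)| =5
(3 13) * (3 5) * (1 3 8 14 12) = (1 3 13 5 8 14 12) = [0, 3, 2, 13, 4, 8, 6, 7, 14, 9, 10, 11, 1, 5, 12]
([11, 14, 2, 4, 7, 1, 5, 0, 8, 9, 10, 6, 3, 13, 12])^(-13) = [3, 11, 2, 1, 14, 0, 7, 12, 8, 9, 10, 4, 5, 13, 6]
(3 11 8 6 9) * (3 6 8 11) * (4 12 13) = (4 12 13)(6 9) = [0, 1, 2, 3, 12, 5, 9, 7, 8, 6, 10, 11, 13, 4]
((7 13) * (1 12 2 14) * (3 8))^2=((1 12 2 14)(3 8)(7 13))^2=(1 2)(12 14)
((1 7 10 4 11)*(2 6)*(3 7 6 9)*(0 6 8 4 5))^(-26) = (0 10 3 2)(1 4)(5 7 9 6)(8 11) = ((0 6 2 9 3 7 10 5)(1 8 4 11))^(-26)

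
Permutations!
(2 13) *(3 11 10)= (2 13)(3 11 10)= [0, 1, 13, 11, 4, 5, 6, 7, 8, 9, 3, 10, 12, 2]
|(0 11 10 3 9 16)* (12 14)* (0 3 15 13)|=30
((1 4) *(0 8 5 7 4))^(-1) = ((0 8 5 7 4 1))^(-1) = (0 1 4 7 5 8)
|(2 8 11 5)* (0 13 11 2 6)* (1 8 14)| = |(0 13 11 5 6)(1 8 2 14)| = 20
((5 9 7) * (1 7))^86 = (1 5)(7 9)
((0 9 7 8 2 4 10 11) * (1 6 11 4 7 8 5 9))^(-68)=((0 1 6 11)(2 7 5 9 8)(4 10))^(-68)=(11)(2 5 8 7 9)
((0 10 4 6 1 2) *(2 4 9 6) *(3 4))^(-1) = (0 2 4 3 1 6 9 10)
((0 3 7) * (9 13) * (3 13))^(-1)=(0 7 3 9 13)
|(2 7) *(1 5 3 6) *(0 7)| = |(0 7 2)(1 5 3 6)| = 12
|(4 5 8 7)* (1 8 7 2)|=3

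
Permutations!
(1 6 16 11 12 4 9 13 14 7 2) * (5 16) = (1 6 5 16 11 12 4 9 13 14 7 2) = [0, 6, 1, 3, 9, 16, 5, 2, 8, 13, 10, 12, 4, 14, 7, 15, 11]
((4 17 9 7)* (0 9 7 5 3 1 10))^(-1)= (0 10 1 3 5 9)(4 7 17)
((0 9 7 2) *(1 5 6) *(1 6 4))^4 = ((0 9 7 2)(1 5 4))^4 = (9)(1 5 4)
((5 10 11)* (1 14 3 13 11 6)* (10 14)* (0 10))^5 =((0 10 6 1)(3 13 11 5 14))^5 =(14)(0 10 6 1)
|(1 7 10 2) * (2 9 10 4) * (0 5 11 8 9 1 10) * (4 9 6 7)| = |(0 5 11 8 6 7 9)(1 4 2 10)| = 28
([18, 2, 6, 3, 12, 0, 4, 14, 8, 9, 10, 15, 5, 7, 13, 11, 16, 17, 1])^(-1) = (0 5 12 4 6 2 1 18)(7 13 14)(11 15)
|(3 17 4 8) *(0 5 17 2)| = |(0 5 17 4 8 3 2)| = 7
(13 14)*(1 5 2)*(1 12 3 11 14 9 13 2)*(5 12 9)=(1 12 3 11 14 2 9 13 5)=[0, 12, 9, 11, 4, 1, 6, 7, 8, 13, 10, 14, 3, 5, 2]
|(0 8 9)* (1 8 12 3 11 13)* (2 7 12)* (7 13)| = 12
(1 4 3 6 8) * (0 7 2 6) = (0 7 2 6 8 1 4 3) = [7, 4, 6, 0, 3, 5, 8, 2, 1]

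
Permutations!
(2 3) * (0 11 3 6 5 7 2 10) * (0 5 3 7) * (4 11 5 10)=[5, 1, 6, 4, 11, 0, 3, 2, 8, 9, 10, 7]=(0 5)(2 6 3 4 11 7)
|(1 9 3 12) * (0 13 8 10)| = 4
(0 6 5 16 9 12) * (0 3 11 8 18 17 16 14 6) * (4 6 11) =(3 4 6 5 14 11 8 18 17 16 9 12) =[0, 1, 2, 4, 6, 14, 5, 7, 18, 12, 10, 8, 3, 13, 11, 15, 9, 16, 17]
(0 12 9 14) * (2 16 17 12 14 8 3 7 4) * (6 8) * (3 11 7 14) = [3, 1, 16, 14, 2, 5, 8, 4, 11, 6, 10, 7, 9, 13, 0, 15, 17, 12] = (0 3 14)(2 16 17 12 9 6 8 11 7 4)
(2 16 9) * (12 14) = (2 16 9)(12 14) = [0, 1, 16, 3, 4, 5, 6, 7, 8, 2, 10, 11, 14, 13, 12, 15, 9]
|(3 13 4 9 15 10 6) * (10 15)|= 6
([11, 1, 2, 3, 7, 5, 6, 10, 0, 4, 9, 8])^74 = [8, 1, 2, 3, 10, 5, 6, 9, 11, 7, 4, 0]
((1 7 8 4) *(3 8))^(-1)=((1 7 3 8 4))^(-1)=(1 4 8 3 7)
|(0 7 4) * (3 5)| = 6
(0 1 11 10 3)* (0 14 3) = (0 1 11 10)(3 14) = [1, 11, 2, 14, 4, 5, 6, 7, 8, 9, 0, 10, 12, 13, 3]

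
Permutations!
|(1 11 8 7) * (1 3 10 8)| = |(1 11)(3 10 8 7)| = 4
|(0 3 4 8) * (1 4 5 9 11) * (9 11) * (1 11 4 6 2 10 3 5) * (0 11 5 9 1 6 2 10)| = |(0 9 1 2)(3 6 10)(4 8 11 5)| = 12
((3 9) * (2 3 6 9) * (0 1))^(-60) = ((0 1)(2 3)(6 9))^(-60) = (9)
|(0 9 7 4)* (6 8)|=4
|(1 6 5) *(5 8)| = |(1 6 8 5)| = 4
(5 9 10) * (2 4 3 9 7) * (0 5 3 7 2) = [5, 1, 4, 9, 7, 2, 6, 0, 8, 10, 3] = (0 5 2 4 7)(3 9 10)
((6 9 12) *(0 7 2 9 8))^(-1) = (0 8 6 12 9 2 7)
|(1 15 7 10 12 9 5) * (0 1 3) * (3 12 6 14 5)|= |(0 1 15 7 10 6 14 5 12 9 3)|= 11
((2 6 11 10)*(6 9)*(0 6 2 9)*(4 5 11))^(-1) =(0 2 9 10 11 5 4 6)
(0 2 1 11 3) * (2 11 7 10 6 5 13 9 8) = (0 11 3)(1 7 10 6 5 13 9 8 2) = [11, 7, 1, 0, 4, 13, 5, 10, 2, 8, 6, 3, 12, 9]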